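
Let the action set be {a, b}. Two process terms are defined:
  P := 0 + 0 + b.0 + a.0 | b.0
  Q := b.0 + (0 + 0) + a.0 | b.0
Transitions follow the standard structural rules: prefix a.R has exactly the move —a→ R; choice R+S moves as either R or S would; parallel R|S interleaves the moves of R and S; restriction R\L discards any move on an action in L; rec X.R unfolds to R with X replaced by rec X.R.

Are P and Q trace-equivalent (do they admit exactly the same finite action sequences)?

Reachable graph of P (5 states):
  s0 = 0 + 0 + b.0 + a.0 | b.0 ⊢ —a→ s1, —b→ s2, —b→ s3
  s1 = 0 | b.0 ⊢ —b→ s4
  s2 = 0 ⊢ (no moves)
  s3 = a.0 | 0 ⊢ —a→ s4
  s4 = 0 | 0 ⊢ (no moves)
Reachable graph of Q (5 states):
  t0 = b.0 + (0 + 0) + a.0 | b.0 ⊢ —a→ t1, —b→ t2, —b→ t3
  t1 = 0 | b.0 ⊢ —b→ t4
  t2 = 0 ⊢ (no moves)
  t3 = a.0 | 0 ⊢ —a→ t4
  t4 = 0 | 0 ⊢ (no moves)
Coarsest stable partition (strong bisimilarity classes):
  B0 = {s0, t0}
  B1 = {s1, t1}
  B2 = {s2, s4, t2, t4}
  B3 = {s3, t3}
s0 ∈ B0, t0 ∈ B0 → same block
Bisimilar ⇒ trace-equivalent.

YES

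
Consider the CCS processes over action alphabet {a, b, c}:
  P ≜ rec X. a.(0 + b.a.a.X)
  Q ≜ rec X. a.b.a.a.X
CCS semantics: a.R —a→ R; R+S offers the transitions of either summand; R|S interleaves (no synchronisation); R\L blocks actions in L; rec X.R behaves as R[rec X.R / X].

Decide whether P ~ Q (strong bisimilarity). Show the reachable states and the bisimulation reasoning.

Reachable graph of P (4 states):
  m0 = rec X. a.(0 + b.a.a.X) has moves =a=> m1
  m1 = 0 + b.a.a.(rec X. a.(0 + b.a.a.X)) has moves =b=> m2
  m2 = a.a.(rec X. a.(0 + b.a.a.X)) has moves =a=> m3
  m3 = a.(rec X. a.(0 + b.a.a.X)) has moves =a=> m0
Reachable graph of Q (4 states):
  n0 = rec X. a.b.a.a.X has moves =a=> n1
  n1 = b.a.a.(rec X. a.b.a.a.X) has moves =b=> n2
  n2 = a.a.(rec X. a.b.a.a.X) has moves =a=> n3
  n3 = a.(rec X. a.b.a.a.X) has moves =a=> n0
Coarsest stable partition (strong bisimilarity classes):
  B0 = {m0, n0}
  B1 = {m1, n1}
  B2 = {m2, n2}
  B3 = {m3, n3}
m0 ∈ B0, n0 ∈ B0 → same block

bisimilar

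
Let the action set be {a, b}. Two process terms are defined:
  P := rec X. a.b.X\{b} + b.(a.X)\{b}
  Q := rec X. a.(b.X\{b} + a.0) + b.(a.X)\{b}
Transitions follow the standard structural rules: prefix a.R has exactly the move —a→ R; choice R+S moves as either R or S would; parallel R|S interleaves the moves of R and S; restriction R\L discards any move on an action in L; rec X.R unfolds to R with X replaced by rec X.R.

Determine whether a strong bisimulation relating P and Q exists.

NO

Reachable graph of P (5 states):
  u0 = rec X. a.b.X\{b} + b.(a.X)\{b} | -a-> u1, -b-> u2
  u1 = b.(rec X. a.b.X\{b} + b.(a.X)\{b})\{b} | -b-> u3
  u2 = (a.(rec X. a.b.X\{b} + b.(a.X)\{b}))\{b} | -a-> u3
  u3 = (rec X. a.b.X\{b} + b.(a.X)\{b})\{b} | -a-> u4
  u4 = (b.(rec X. a.b.X\{b} + b.(a.X)\{b})\{b})\{b} | stopped
Reachable graph of Q (7 states):
  v0 = rec X. a.(b.X\{b} + a.0) + b.(a.X)\{b} | -a-> v1, -b-> v2
  v1 = b.(rec X. a.(b.X\{b} + a.0) + b.(a.X)\{b})\{b} + a.0 | -a-> v3, -b-> v4
  v2 = (a.(rec X. a.(b.X\{b} + a.0) + b.(a.X)\{b}))\{b} | -a-> v4
  v3 = 0 | stopped
  v4 = (rec X. a.(b.X\{b} + a.0) + b.(a.X)\{b})\{b} | -a-> v5
  v5 = (b.(rec X. a.(b.X\{b} + a.0) + b.(a.X)\{b})\{b} + a.0)\{b} | -a-> v6
  v6 = 0\{b} | stopped
Coarsest stable partition (strong bisimilarity classes):
  B0 = {u0}
  B1 = {u1}
  B2 = {u3, v5}
  B3 = {u4, v3, v6}
  B4 = {u2, v4}
  B5 = {v0}
  B6 = {v2}
  B7 = {v1}
u0 ∈ B0, v0 ∈ B5 → different blocks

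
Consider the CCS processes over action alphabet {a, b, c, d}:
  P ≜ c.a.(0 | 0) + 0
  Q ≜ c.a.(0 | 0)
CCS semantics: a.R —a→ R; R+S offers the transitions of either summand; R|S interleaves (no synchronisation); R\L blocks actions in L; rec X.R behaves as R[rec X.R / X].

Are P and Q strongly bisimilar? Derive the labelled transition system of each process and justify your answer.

YES

LTS(P): 3 reachable states
  p0 = c.a.(0 | 0) + 0 | ··c··> p1
  p1 = a.(0 | 0) | ··a··> p2
  p2 = 0 | 0 | deadlocked
LTS(Q): 3 reachable states
  q0 = c.a.(0 | 0) | ··c··> q1
  q1 = a.(0 | 0) | ··a··> q2
  q2 = 0 | 0 | deadlocked
Partition-refinement fixed point:
  B0 = {p0, q0}
  B1 = {p1, q1}
  B2 = {p2, q2}
p0 ∈ B0, q0 ∈ B0 → same block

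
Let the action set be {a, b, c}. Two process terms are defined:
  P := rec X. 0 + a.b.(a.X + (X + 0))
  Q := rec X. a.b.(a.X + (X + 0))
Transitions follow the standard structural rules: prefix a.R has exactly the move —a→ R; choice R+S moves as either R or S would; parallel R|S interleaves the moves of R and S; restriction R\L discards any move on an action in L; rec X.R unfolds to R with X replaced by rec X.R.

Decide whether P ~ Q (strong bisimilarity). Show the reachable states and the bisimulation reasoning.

YES

Reachable graph of P (3 states):
  p0 = rec X. 0 + a.b.(a.X + (X + 0)) :: —a→ p1
  p1 = b.(a.(rec X. 0 + a.b.(a.X + (X + 0))) + ((rec X. 0 + a.b.(a.X + (X + 0))) + 0)) :: —b→ p2
  p2 = a.(rec X. 0 + a.b.(a.X + (X + 0))) + ((rec X. 0 + a.b.(a.X + (X + 0))) + 0) :: —a→ p0, —a→ p1
Reachable graph of Q (3 states):
  q0 = rec X. a.b.(a.X + (X + 0)) :: —a→ q1
  q1 = b.(a.(rec X. a.b.(a.X + (X + 0))) + ((rec X. a.b.(a.X + (X + 0))) + 0)) :: —b→ q2
  q2 = a.(rec X. a.b.(a.X + (X + 0))) + ((rec X. a.b.(a.X + (X + 0))) + 0) :: —a→ q0, —a→ q1
Partition-refinement fixed point:
  B0 = {p0, q0}
  B1 = {p1, q1}
  B2 = {p2, q2}
p0 ∈ B0, q0 ∈ B0 → same block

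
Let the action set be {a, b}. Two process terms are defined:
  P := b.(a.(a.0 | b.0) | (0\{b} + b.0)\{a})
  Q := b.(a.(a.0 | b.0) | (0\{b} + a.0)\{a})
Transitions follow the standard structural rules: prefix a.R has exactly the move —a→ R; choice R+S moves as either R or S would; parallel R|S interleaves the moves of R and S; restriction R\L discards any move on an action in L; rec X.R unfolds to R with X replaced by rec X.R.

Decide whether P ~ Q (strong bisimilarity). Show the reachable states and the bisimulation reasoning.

P ≁ Q

Reachable graph of P (11 states):
  p0 = b.(a.(a.0 | b.0) | (0\{b} + b.0)\{a}) | ··b··> p1
  p1 = a.(a.0 | b.0) | (0\{b} + b.0)\{a} | ··a··> p2, ··b··> p3
  p2 = a.0 | b.0 | (0\{b} + b.0)\{a} | ··a··> p4, ··b··> p5, ··b··> p6
  p3 = a.(a.0 | b.0) | 0\{a} | ··a··> p6
  p4 = 0 | b.0 | (0\{b} + b.0)\{a} | ··b··> p7, ··b··> p8
  p5 = a.0 | 0 | (0\{b} + b.0)\{a} | ··a··> p7, ··b··> p9
  p6 = a.0 | b.0 | 0\{a} | ··a··> p8, ··b··> p9
  p7 = 0 | 0 | (0\{b} + b.0)\{a} | ··b··> p10
  p8 = 0 | b.0 | 0\{a} | ··b··> p10
  p9 = a.0 | 0 | 0\{a} | ··a··> p10
  p10 = 0 | 0 | 0\{a} | stopped
Reachable graph of Q (6 states):
  q0 = b.(a.(a.0 | b.0) | (0\{b} + a.0)\{a}) | ··b··> q1
  q1 = a.(a.0 | b.0) | (0\{b} + a.0)\{a} | ··a··> q2
  q2 = a.0 | b.0 | (0\{b} + a.0)\{a} | ··a··> q3, ··b··> q4
  q3 = 0 | b.0 | (0\{b} + a.0)\{a} | ··b··> q5
  q4 = a.0 | 0 | (0\{b} + a.0)\{a} | ··a··> q5
  q5 = 0 | 0 | (0\{b} + a.0)\{a} | stopped
Coarsest stable partition (strong bisimilarity classes):
  B0 = {p0}
  B1 = {p1}
  B2 = {p3, q1}
  B3 = {p5, p6, q2}
  B4 = {p7, p8, q3}
  B5 = {p10, q5}
  B6 = {p9, q4}
  B7 = {p2}
  B8 = {p4}
  B9 = {q0}
p0 ∈ B0, q0 ∈ B9 → different blocks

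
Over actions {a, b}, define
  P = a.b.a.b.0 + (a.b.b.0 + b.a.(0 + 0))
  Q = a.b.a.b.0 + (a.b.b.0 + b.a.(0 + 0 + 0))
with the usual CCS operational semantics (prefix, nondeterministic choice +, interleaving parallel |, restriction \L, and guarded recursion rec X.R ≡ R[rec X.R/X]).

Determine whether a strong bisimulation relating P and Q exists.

YES

Reachable graph of P (8 states):
  s0 = a.b.a.b.0 + (a.b.b.0 + b.a.(0 + 0)) ⊢ =a=> s1, =a=> s2, =b=> s3
  s1 = b.a.b.0 ⊢ =b=> s4
  s2 = b.b.0 ⊢ =b=> s5
  s3 = a.(0 + 0) ⊢ =a=> s6
  s4 = a.b.0 ⊢ =a=> s5
  s5 = b.0 ⊢ =b=> s7
  s6 = 0 + 0 ⊢ ·
  s7 = 0 ⊢ ·
Reachable graph of Q (8 states):
  t0 = a.b.a.b.0 + (a.b.b.0 + b.a.(0 + 0 + 0)) ⊢ =a=> t1, =a=> t2, =b=> t3
  t1 = b.a.b.0 ⊢ =b=> t4
  t2 = b.b.0 ⊢ =b=> t5
  t3 = a.(0 + 0 + 0) ⊢ =a=> t6
  t4 = a.b.0 ⊢ =a=> t5
  t5 = b.0 ⊢ =b=> t7
  t6 = 0 + 0 + 0 ⊢ ·
  t7 = 0 ⊢ ·
Bisimilarity quotient blocks:
  B0 = {s0, t0}
  B1 = {s1, t1}
  B2 = {s4, t4}
  B3 = {s5, t5}
  B4 = {s6, s7, t6, t7}
  B5 = {s2, t2}
  B6 = {s3, t3}
s0 ∈ B0, t0 ∈ B0 → same block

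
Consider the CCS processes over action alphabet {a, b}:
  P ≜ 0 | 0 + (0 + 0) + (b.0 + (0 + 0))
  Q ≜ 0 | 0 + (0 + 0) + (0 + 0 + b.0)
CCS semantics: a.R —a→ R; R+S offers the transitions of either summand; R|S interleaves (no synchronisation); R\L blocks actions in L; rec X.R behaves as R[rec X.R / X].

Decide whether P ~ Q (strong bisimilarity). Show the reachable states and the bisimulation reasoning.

Reachable graph of P (2 states):
  m0 = 0 | 0 + (0 + 0) + (b.0 + (0 + 0)) | —b→ m1
  m1 = 0 | (no moves)
Reachable graph of Q (2 states):
  n0 = 0 | 0 + (0 + 0) + (0 + 0 + b.0) | —b→ n1
  n1 = 0 | (no moves)
Coarsest stable partition (strong bisimilarity classes):
  B0 = {m0, n0}
  B1 = {m1, n1}
m0 ∈ B0, n0 ∈ B0 → same block

bisimilar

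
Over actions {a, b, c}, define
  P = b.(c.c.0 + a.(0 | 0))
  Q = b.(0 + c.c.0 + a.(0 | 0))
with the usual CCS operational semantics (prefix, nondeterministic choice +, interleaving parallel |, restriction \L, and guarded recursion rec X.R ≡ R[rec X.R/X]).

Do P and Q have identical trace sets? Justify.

YES

P's transition system — 5 states:
  u0 = b.(c.c.0 + a.(0 | 0)) | —b→ u1
  u1 = c.c.0 + a.(0 | 0) | —a→ u2, —c→ u3
  u2 = 0 | 0 | stopped
  u3 = c.0 | —c→ u4
  u4 = 0 | stopped
Q's transition system — 5 states:
  v0 = b.(0 + c.c.0 + a.(0 | 0)) | —b→ v1
  v1 = 0 + c.c.0 + a.(0 | 0) | —a→ v2, —c→ v3
  v2 = 0 | 0 | stopped
  v3 = c.0 | —c→ v4
  v4 = 0 | stopped
Coarsest stable partition (strong bisimilarity classes):
  B0 = {u0, v0}
  B1 = {u1, v1}
  B2 = {u2, u4, v2, v4}
  B3 = {u3, v3}
u0 ∈ B0, v0 ∈ B0 → same block
Bisimilar ⇒ trace-equivalent.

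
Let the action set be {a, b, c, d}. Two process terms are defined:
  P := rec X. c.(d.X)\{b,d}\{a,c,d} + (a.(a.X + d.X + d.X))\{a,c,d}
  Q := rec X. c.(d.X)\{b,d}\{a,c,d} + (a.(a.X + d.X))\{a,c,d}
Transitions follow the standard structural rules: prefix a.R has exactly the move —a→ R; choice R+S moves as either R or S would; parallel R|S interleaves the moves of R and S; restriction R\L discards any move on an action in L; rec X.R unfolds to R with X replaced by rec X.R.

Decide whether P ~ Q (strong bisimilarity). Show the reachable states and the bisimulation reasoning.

LTS(P): 2 reachable states
  u0 = rec X. c.(d.X)\{b,d}\{a,c,d} + (a.(a.X + d.X + d.X))\{a,c,d} has moves =c=> u1
  u1 = (d.(rec X. c.(d.X)\{b,d}\{a,c,d} + (a.(a.X + d.X + d.X))\{a,c,d}))\{b,d}\{a,c,d} has moves (no moves)
LTS(Q): 2 reachable states
  v0 = rec X. c.(d.X)\{b,d}\{a,c,d} + (a.(a.X + d.X))\{a,c,d} has moves =c=> v1
  v1 = (d.(rec X. c.(d.X)\{b,d}\{a,c,d} + (a.(a.X + d.X))\{a,c,d}))\{b,d}\{a,c,d} has moves (no moves)
Partition-refinement fixed point:
  B0 = {u0, v0}
  B1 = {u1, v1}
u0 ∈ B0, v0 ∈ B0 → same block

bisimilar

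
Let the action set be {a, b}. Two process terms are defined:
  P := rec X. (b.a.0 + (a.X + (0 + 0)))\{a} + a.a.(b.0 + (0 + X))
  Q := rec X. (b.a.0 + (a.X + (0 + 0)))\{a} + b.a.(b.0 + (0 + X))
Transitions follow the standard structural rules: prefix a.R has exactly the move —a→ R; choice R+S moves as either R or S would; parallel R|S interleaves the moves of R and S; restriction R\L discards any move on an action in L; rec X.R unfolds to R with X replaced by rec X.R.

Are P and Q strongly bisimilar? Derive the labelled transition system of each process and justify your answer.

NO

LTS(P): 5 reachable states
  m0 = rec X. (b.a.0 + (a.X + (0 + 0)))\{a} + a.a.(b.0 + (0 + X)) has moves --a--▸ m1, --b--▸ m2
  m1 = a.(b.0 + (0 + (rec X. (b.a.0 + (a.X + (0 + 0)))\{a} + a.a.(b.0 + (0 + X))))) has moves --a--▸ m3
  m2 = (a.0)\{a} has moves ∅
  m3 = b.0 + (0 + (rec X. (b.a.0 + (a.X + (0 + 0)))\{a} + a.a.(b.0 + (0 + X)))) has moves --a--▸ m1, --b--▸ m2, --b--▸ m4
  m4 = 0 has moves ∅
LTS(Q): 5 reachable states
  n0 = rec X. (b.a.0 + (a.X + (0 + 0)))\{a} + b.a.(b.0 + (0 + X)) has moves --b--▸ n1, --b--▸ n2
  n1 = (a.0)\{a} has moves ∅
  n2 = a.(b.0 + (0 + (rec X. (b.a.0 + (a.X + (0 + 0)))\{a} + b.a.(b.0 + (0 + X))))) has moves --a--▸ n3
  n3 = b.0 + (0 + (rec X. (b.a.0 + (a.X + (0 + 0)))\{a} + b.a.(b.0 + (0 + X)))) has moves --b--▸ n1, --b--▸ n2, --b--▸ n4
  n4 = 0 has moves ∅
Coarsest stable partition (strong bisimilarity classes):
  B0 = {m0, m3}
  B1 = {m1}
  B2 = {m2, m4, n1, n4}
  B3 = {n0, n3}
  B4 = {n2}
m0 ∈ B0, n0 ∈ B3 → different blocks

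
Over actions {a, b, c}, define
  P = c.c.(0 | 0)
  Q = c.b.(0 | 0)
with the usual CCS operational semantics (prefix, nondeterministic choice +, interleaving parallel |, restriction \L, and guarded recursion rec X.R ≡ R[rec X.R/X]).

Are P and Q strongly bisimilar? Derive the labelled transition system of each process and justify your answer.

LTS(P): 3 reachable states
  p0 = c.c.(0 | 0) has moves ··c··> p1
  p1 = c.(0 | 0) has moves ··c··> p2
  p2 = 0 | 0 has moves (no moves)
LTS(Q): 3 reachable states
  q0 = c.b.(0 | 0) has moves ··c··> q1
  q1 = b.(0 | 0) has moves ··b··> q2
  q2 = 0 | 0 has moves (no moves)
Partition-refinement fixed point:
  B0 = {p0}
  B1 = {p1}
  B2 = {p2, q2}
  B3 = {q0}
  B4 = {q1}
p0 ∈ B0, q0 ∈ B3 → different blocks

not bisimilar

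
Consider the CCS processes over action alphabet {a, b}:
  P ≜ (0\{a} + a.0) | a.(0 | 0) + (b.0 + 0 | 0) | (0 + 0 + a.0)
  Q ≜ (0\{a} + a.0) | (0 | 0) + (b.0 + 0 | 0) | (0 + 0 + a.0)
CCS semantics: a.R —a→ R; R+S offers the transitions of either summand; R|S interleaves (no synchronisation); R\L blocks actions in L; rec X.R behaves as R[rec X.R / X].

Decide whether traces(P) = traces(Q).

traces(P) ≠ traces(Q) — witness ⟨aa⟩

P's transition system — 7 states:
  u0 = (0\{a} + a.0) | a.(0 | 0) + (b.0 + 0 | 0) | (0 + 0 + a.0) :: --a--▸ u1, --a--▸ u2, --a--▸ u3, --b--▸ u4
  u1 = (0\{a} + a.0) | (0 | 0) :: --a--▸ u5
  u2 = (b.0 + 0 | 0) | 0 :: --b--▸ u6
  u3 = 0 | a.(0 | 0) :: --a--▸ u5
  u4 = 0 | (0 + 0 + a.0) :: --a--▸ u6
  u5 = 0 | (0 | 0) :: (no moves)
  u6 = 0 | 0 :: (no moves)
Q's transition system — 5 states:
  v0 = (0\{a} + a.0) | (0 | 0) + (b.0 + 0 | 0) | (0 + 0 + a.0) :: --a--▸ v1, --a--▸ v2, --b--▸ v3
  v1 = (b.0 + 0 | 0) | 0 :: --b--▸ v4
  v2 = 0 | (0 | 0) :: (no moves)
  v3 = 0 | (0 + 0 + a.0) :: --a--▸ v4
  v4 = 0 | 0 :: (no moves)
Trace ⟨aa⟩ through P, begin at {u0}:
  step 1 (a): {u1, u2, u3}
  step 2 (a): {u5}
  ✓ P
Trace ⟨aa⟩ through Q, begin at {v0}:
  step 1 (a): {v1, v2}
  step 2 (a): no successor for Q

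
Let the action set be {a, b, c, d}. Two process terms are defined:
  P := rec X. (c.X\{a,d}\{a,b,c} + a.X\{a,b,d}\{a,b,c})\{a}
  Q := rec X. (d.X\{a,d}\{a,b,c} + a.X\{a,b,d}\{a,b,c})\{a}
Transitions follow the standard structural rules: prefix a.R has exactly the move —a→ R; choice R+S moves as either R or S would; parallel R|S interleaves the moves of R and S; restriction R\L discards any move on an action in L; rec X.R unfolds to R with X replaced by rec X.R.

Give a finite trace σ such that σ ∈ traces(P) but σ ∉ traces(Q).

c

Reachable graph of P (2 states):
  u0 = rec X. (c.X\{a,d}\{a,b,c} + a.X\{a,b,d}\{a,b,c})\{a} | ··c··> u1
  u1 = (rec X. (c.X\{a,d}\{a,b,c} + a.X\{a,b,d}\{a,b,c})\{a})\{a,d}\{a,b,c}\{a} | ·
Reachable graph of Q (2 states):
  v0 = rec X. (d.X\{a,d}\{a,b,c} + a.X\{a,b,d}\{a,b,c})\{a} | ··d··> v1
  v1 = (rec X. (d.X\{a,d}\{a,b,c} + a.X\{a,b,d}\{a,b,c})\{a})\{a,d}\{a,b,c}\{a} | ·
Trace ⟨c⟩ through P, begin at {u0}:
  [1] c ⇒ {u1}
  P completes σ.
Trace ⟨c⟩ through Q, begin at {v0}:
  [1] c ⇒ no successor for Q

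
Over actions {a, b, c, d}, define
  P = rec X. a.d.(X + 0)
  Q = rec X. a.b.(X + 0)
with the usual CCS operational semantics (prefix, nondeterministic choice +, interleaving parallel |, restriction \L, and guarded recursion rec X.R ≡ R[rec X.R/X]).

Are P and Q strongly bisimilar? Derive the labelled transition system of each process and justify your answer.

P's transition system — 3 states:
  u0 = rec X. a.d.(X + 0) :: ··a··> u1
  u1 = d.((rec X. a.d.(X + 0)) + 0) :: ··d··> u2
  u2 = (rec X. a.d.(X + 0)) + 0 :: ··a··> u1
Q's transition system — 3 states:
  v0 = rec X. a.b.(X + 0) :: ··a··> v1
  v1 = b.((rec X. a.b.(X + 0)) + 0) :: ··b··> v2
  v2 = (rec X. a.b.(X + 0)) + 0 :: ··a··> v1
Partition-refinement fixed point:
  B0 = {u0, u2}
  B1 = {u1}
  B2 = {v0, v2}
  B3 = {v1}
u0 ∈ B0, v0 ∈ B2 → different blocks

NO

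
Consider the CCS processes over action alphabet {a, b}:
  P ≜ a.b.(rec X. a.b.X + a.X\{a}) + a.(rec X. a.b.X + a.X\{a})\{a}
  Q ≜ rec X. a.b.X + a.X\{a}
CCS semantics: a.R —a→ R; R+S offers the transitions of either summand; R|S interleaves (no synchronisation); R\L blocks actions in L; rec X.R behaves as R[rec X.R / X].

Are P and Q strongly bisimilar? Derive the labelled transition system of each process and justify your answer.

P's transition system — 4 states:
  p0 = a.b.(rec X. a.b.X + a.X\{a}) + a.(rec X. a.b.X + a.X\{a})\{a} :: --a--▸ p1, --a--▸ p2
  p1 = (rec X. a.b.X + a.X\{a})\{a} :: stopped
  p2 = b.(rec X. a.b.X + a.X\{a}) :: --b--▸ p3
  p3 = rec X. a.b.X + a.X\{a} :: --a--▸ p1, --a--▸ p2
Q's transition system — 3 states:
  q0 = rec X. a.b.X + a.X\{a} :: --a--▸ q1, --a--▸ q2
  q1 = (rec X. a.b.X + a.X\{a})\{a} :: stopped
  q2 = b.(rec X. a.b.X + a.X\{a}) :: --b--▸ q0
Coarsest stable partition (strong bisimilarity classes):
  B0 = {p0, p3, q0}
  B1 = {p1, q1}
  B2 = {p2, q2}
p0 ∈ B0, q0 ∈ B0 → same block

bisimilar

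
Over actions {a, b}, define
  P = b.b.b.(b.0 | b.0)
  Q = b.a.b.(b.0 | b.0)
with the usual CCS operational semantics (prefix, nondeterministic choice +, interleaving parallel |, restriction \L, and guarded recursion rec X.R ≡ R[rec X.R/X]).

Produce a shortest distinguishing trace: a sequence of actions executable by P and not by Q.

P's transition system — 7 states:
  u0 = b.b.b.(b.0 | b.0) ⊢ --b--▸ u1
  u1 = b.b.(b.0 | b.0) ⊢ --b--▸ u2
  u2 = b.(b.0 | b.0) ⊢ --b--▸ u3
  u3 = b.0 | b.0 ⊢ --b--▸ u4, --b--▸ u5
  u4 = 0 | b.0 ⊢ --b--▸ u6
  u5 = b.0 | 0 ⊢ --b--▸ u6
  u6 = 0 | 0 ⊢ (no moves)
Q's transition system — 7 states:
  v0 = b.a.b.(b.0 | b.0) ⊢ --b--▸ v1
  v1 = a.b.(b.0 | b.0) ⊢ --a--▸ v2
  v2 = b.(b.0 | b.0) ⊢ --b--▸ v3
  v3 = b.0 | b.0 ⊢ --b--▸ v4, --b--▸ v5
  v4 = 0 | b.0 ⊢ --b--▸ v6
  v5 = b.0 | 0 ⊢ --b--▸ v6
  v6 = 0 | 0 ⊢ (no moves)
Trace ⟨bb⟩ through P, begin at {u0}:
  step 1 (b): {u1}
  step 2 (b): {u2}
  — P admits the full trace.
Trace ⟨bb⟩ through Q, begin at {v0}:
  step 1 (b): {v1}
  step 2 (b): ∅ (Q stuck)

bb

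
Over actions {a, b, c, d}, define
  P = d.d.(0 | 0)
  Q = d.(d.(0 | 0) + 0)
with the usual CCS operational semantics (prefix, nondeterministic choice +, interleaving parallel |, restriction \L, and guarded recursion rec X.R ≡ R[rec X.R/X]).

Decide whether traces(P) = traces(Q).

traces(P) = traces(Q)

Reachable graph of P (3 states):
  m0 = d.d.(0 | 0) ⊢ ··d··> m1
  m1 = d.(0 | 0) ⊢ ··d··> m2
  m2 = 0 | 0 ⊢ ∅
Reachable graph of Q (3 states):
  n0 = d.(d.(0 | 0) + 0) ⊢ ··d··> n1
  n1 = d.(0 | 0) + 0 ⊢ ··d··> n2
  n2 = 0 | 0 ⊢ ∅
Bisimilarity quotient blocks:
  B0 = {m0, n0}
  B1 = {m1, n1}
  B2 = {m2, n2}
m0 ∈ B0, n0 ∈ B0 → same block
Bisimilar ⇒ trace-equivalent.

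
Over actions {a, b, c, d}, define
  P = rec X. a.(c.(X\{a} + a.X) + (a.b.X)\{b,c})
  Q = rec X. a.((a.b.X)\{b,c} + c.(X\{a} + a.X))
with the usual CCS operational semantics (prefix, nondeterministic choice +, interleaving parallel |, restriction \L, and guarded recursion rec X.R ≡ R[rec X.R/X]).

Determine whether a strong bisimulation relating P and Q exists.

P's transition system — 4 states:
  u0 = rec X. a.(c.(X\{a} + a.X) + (a.b.X)\{b,c}) :: -a-> u1
  u1 = c.((rec X. a.(c.(X\{a} + a.X) + (a.b.X)\{b,c}))\{a} + a.(rec X. a.(c.(X\{a} + a.X) + (a.b.X)\{b,c}))) + (a.b.(rec X. a.(c.(X\{a} + a.X) + (a.b.X)\{b,c})))\{b,c} :: -a-> u2, -c-> u3
  u2 = (b.(rec X. a.(c.(X\{a} + a.X) + (a.b.X)\{b,c})))\{b,c} :: ∅
  u3 = (rec X. a.(c.(X\{a} + a.X) + (a.b.X)\{b,c}))\{a} + a.(rec X. a.(c.(X\{a} + a.X) + (a.b.X)\{b,c})) :: -a-> u0
Q's transition system — 4 states:
  v0 = rec X. a.((a.b.X)\{b,c} + c.(X\{a} + a.X)) :: -a-> v1
  v1 = (a.b.(rec X. a.((a.b.X)\{b,c} + c.(X\{a} + a.X))))\{b,c} + c.((rec X. a.((a.b.X)\{b,c} + c.(X\{a} + a.X)))\{a} + a.(rec X. a.((a.b.X)\{b,c} + c.(X\{a} + a.X)))) :: -a-> v2, -c-> v3
  v2 = (b.(rec X. a.((a.b.X)\{b,c} + c.(X\{a} + a.X))))\{b,c} :: ∅
  v3 = (rec X. a.((a.b.X)\{b,c} + c.(X\{a} + a.X)))\{a} + a.(rec X. a.((a.b.X)\{b,c} + c.(X\{a} + a.X))) :: -a-> v0
Bisimilarity quotient blocks:
  B0 = {u0, v0}
  B1 = {u1, v1}
  B2 = {u3, v3}
  B3 = {u2, v2}
u0 ∈ B0, v0 ∈ B0 → same block

YES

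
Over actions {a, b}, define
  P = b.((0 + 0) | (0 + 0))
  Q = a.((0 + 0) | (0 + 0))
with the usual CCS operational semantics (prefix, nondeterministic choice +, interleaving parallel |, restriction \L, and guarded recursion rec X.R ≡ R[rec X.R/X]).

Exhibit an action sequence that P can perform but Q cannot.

b

Reachable graph of P (2 states):
  p0 = b.((0 + 0) | (0 + 0)) | —b→ p1
  p1 = (0 + 0) | (0 + 0) | (no moves)
Reachable graph of Q (2 states):
  q0 = a.((0 + 0) | (0 + 0)) | —a→ q1
  q1 = (0 + 0) | (0 + 0) | (no moves)
Trace ⟨b⟩ through P, begin at {p0}:
  after b @ step 1: {p1}
  — P admits the full trace.
Trace ⟨b⟩ through Q, begin at {q0}:
  after b @ step 1: no successor for Q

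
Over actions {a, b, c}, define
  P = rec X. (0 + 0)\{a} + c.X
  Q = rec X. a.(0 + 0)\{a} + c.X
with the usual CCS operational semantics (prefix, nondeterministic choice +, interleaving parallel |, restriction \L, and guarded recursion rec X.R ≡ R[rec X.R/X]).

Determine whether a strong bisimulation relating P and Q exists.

P ≁ Q

LTS(P): 1 reachable states
  u0 = rec X. (0 + 0)\{a} + c.X :: —c→ u0
LTS(Q): 2 reachable states
  v0 = rec X. a.(0 + 0)\{a} + c.X :: —a→ v1, —c→ v0
  v1 = (0 + 0)\{a} :: ∅
Bisimilarity quotient blocks:
  B0 = {u0}
  B1 = {v0}
  B2 = {v1}
u0 ∈ B0, v0 ∈ B1 → different blocks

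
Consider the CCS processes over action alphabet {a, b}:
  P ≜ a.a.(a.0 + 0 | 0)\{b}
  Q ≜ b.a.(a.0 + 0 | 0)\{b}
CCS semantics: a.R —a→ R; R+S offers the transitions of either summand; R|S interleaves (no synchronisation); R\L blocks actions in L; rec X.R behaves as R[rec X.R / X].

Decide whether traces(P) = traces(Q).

NO — witness ⟨a⟩

P's transition system — 4 states:
  s0 = a.a.(a.0 + 0 | 0)\{b} → =a=> s1
  s1 = a.(a.0 + 0 | 0)\{b} → =a=> s2
  s2 = (a.0 + 0 | 0)\{b} → =a=> s3
  s3 = 0\{b} → ∅
Q's transition system — 4 states:
  t0 = b.a.(a.0 + 0 | 0)\{b} → =b=> t1
  t1 = a.(a.0 + 0 | 0)\{b} → =a=> t2
  t2 = (a.0 + 0 | 0)\{b} → =a=> t3
  t3 = 0\{b} → ∅
Executing a from P (initial set {s0}):
  after a @ step 1: {s1}
  ✓ P
Executing a from Q (initial set {t0}):
  after a @ step 1: no successor for Q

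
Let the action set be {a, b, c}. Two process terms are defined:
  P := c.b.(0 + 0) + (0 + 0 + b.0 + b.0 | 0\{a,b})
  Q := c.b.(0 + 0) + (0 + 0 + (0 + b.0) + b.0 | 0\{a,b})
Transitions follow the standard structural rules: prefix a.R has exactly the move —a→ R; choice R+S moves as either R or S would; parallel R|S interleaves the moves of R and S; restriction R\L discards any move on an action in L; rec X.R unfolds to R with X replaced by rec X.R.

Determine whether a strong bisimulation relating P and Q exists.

LTS(P): 5 reachable states
  p0 = c.b.(0 + 0) + (0 + 0 + b.0 + b.0 | 0\{a,b}) has moves -b-> p1, -b-> p2, -c-> p3
  p1 = 0 has moves deadlocked
  p2 = 0 | 0\{a,b} has moves deadlocked
  p3 = b.(0 + 0) has moves -b-> p4
  p4 = 0 + 0 has moves deadlocked
LTS(Q): 5 reachable states
  q0 = c.b.(0 + 0) + (0 + 0 + (0 + b.0) + b.0 | 0\{a,b}) has moves -b-> q1, -b-> q2, -c-> q3
  q1 = 0 has moves deadlocked
  q2 = 0 | 0\{a,b} has moves deadlocked
  q3 = b.(0 + 0) has moves -b-> q4
  q4 = 0 + 0 has moves deadlocked
Bisimilarity quotient blocks:
  B0 = {p0, q0}
  B1 = {p3, q3}
  B2 = {p1, p2, p4, q1, q2, q4}
p0 ∈ B0, q0 ∈ B0 → same block

bisimilar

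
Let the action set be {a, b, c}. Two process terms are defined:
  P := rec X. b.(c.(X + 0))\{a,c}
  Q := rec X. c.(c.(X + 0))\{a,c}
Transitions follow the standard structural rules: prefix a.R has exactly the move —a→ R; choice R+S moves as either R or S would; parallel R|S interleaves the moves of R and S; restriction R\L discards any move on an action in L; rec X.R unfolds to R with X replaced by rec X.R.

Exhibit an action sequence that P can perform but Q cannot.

b

LTS(P): 2 reachable states
  s0 = rec X. b.(c.(X + 0))\{a,c} :: —b→ s1
  s1 = (c.((rec X. b.(c.(X + 0))\{a,c}) + 0))\{a,c} :: ·
LTS(Q): 2 reachable states
  t0 = rec X. c.(c.(X + 0))\{a,c} :: —c→ t1
  t1 = (c.((rec X. c.(c.(X + 0))\{a,c}) + 0))\{a,c} :: ·
Trace ⟨b⟩ through P, begin at {s0}:
  [1] b ⇒ {s1}
  — P admits the full trace.
Trace ⟨b⟩ through Q, begin at {t0}:
  [1] b ⇒ ∅  — Q cannot continue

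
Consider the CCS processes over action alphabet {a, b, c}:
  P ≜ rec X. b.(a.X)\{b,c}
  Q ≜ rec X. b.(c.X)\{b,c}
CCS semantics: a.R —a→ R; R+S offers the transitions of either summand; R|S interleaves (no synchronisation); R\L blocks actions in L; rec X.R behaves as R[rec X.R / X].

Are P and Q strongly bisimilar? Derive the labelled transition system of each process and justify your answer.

not bisimilar

Reachable graph of P (3 states):
  s0 = rec X. b.(a.X)\{b,c} :: -b-> s1
  s1 = (a.(rec X. b.(a.X)\{b,c}))\{b,c} :: -a-> s2
  s2 = (rec X. b.(a.X)\{b,c})\{b,c} :: (no moves)
Reachable graph of Q (2 states):
  t0 = rec X. b.(c.X)\{b,c} :: -b-> t1
  t1 = (c.(rec X. b.(c.X)\{b,c}))\{b,c} :: (no moves)
Bisimilarity quotient blocks:
  B0 = {s0}
  B1 = {s1}
  B2 = {s2, t1}
  B3 = {t0}
s0 ∈ B0, t0 ∈ B3 → different blocks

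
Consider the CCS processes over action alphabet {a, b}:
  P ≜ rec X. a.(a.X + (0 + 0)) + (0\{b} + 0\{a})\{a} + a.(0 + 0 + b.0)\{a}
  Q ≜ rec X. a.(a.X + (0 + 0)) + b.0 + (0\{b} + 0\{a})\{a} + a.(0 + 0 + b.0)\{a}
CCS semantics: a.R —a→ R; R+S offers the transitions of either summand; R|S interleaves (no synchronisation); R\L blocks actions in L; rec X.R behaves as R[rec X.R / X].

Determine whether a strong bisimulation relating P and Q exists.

NO

Reachable graph of P (4 states):
  p0 = rec X. a.(a.X + (0 + 0)) + (0\{b} + 0\{a})\{a} + a.(0 + 0 + b.0)\{a} → -a-> p1, -a-> p2
  p1 = (0 + 0 + b.0)\{a} → -b-> p3
  p2 = a.(rec X. a.(a.X + (0 + 0)) + (0\{b} + 0\{a})\{a} + a.(0 + 0 + b.0)\{a}) + (0 + 0) → -a-> p0
  p3 = 0\{a} → deadlocked
Reachable graph of Q (5 states):
  q0 = rec X. a.(a.X + (0 + 0)) + b.0 + (0\{b} + 0\{a})\{a} + a.(0 + 0 + b.0)\{a} → -a-> q1, -a-> q2, -b-> q3
  q1 = (0 + 0 + b.0)\{a} → -b-> q4
  q2 = a.(rec X. a.(a.X + (0 + 0)) + b.0 + (0\{b} + 0\{a})\{a} + a.(0 + 0 + b.0)\{a}) + (0 + 0) → -a-> q0
  q3 = 0 → deadlocked
  q4 = 0\{a} → deadlocked
Coarsest stable partition (strong bisimilarity classes):
  B0 = {p0}
  B1 = {p2}
  B2 = {p1, q1}
  B3 = {p3, q3, q4}
  B4 = {q0}
  B5 = {q2}
p0 ∈ B0, q0 ∈ B4 → different blocks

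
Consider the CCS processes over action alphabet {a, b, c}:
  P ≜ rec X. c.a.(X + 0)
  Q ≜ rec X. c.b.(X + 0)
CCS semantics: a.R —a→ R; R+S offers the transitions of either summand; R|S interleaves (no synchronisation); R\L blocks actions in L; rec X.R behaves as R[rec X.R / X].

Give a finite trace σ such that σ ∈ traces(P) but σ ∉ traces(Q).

LTS(P): 3 reachable states
  u0 = rec X. c.a.(X + 0) has moves -c-> u1
  u1 = a.((rec X. c.a.(X + 0)) + 0) has moves -a-> u2
  u2 = (rec X. c.a.(X + 0)) + 0 has moves -c-> u1
LTS(Q): 3 reachable states
  v0 = rec X. c.b.(X + 0) has moves -c-> v1
  v1 = b.((rec X. c.b.(X + 0)) + 0) has moves -b-> v2
  v2 = (rec X. c.b.(X + 0)) + 0 has moves -c-> v1
Executing ca from P (initial set {u0}):
  [1] c ⇒ {u1}
  [2] a ⇒ {u2}
  P completes σ.
Executing ca from Q (initial set {v0}):
  [1] c ⇒ {v1}
  [2] a ⇒ ∅  — Q cannot continue

ca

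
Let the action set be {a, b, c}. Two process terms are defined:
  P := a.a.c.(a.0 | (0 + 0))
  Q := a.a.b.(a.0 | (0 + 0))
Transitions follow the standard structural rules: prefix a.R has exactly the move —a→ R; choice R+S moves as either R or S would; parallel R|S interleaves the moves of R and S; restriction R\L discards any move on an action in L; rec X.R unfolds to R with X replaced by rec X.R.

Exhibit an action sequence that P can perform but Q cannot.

Reachable graph of P (5 states):
  u0 = a.a.c.(a.0 | (0 + 0)) has moves =a=> u1
  u1 = a.c.(a.0 | (0 + 0)) has moves =a=> u2
  u2 = c.(a.0 | (0 + 0)) has moves =c=> u3
  u3 = a.0 | (0 + 0) has moves =a=> u4
  u4 = 0 | (0 + 0) has moves ·
Reachable graph of Q (5 states):
  v0 = a.a.b.(a.0 | (0 + 0)) has moves =a=> v1
  v1 = a.b.(a.0 | (0 + 0)) has moves =a=> v2
  v2 = b.(a.0 | (0 + 0)) has moves =b=> v3
  v3 = a.0 | (0 + 0) has moves =a=> v4
  v4 = 0 | (0 + 0) has moves ·
Run σ = ⟨aac⟩ on P: start {u0}
  step 1 (a): {u1}
  step 2 (a): {u2}
  step 3 (c): {u3}
  P completes σ.
Run σ = ⟨aac⟩ on Q: start {v0}
  step 1 (a): {v1}
  step 2 (a): {v2}
  step 3 (c): ∅  — Q cannot continue

aac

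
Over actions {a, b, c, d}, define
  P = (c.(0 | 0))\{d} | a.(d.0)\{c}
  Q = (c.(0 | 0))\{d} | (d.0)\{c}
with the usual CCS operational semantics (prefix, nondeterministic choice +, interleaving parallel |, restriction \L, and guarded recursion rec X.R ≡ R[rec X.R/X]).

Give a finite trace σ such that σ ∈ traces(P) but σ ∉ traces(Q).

LTS(P): 6 reachable states
  p0 = (c.(0 | 0))\{d} | a.(d.0)\{c} ⊢ --a--▸ p1, --c--▸ p2
  p1 = (c.(0 | 0))\{d} | (d.0)\{c} ⊢ --c--▸ p3, --d--▸ p4
  p2 = (0 | 0)\{d} | a.(d.0)\{c} ⊢ --a--▸ p3
  p3 = (0 | 0)\{d} | (d.0)\{c} ⊢ --d--▸ p5
  p4 = (c.(0 | 0))\{d} | 0\{c} ⊢ --c--▸ p5
  p5 = (0 | 0)\{d} | 0\{c} ⊢ ·
LTS(Q): 4 reachable states
  q0 = (c.(0 | 0))\{d} | (d.0)\{c} ⊢ --c--▸ q1, --d--▸ q2
  q1 = (0 | 0)\{d} | (d.0)\{c} ⊢ --d--▸ q3
  q2 = (c.(0 | 0))\{d} | 0\{c} ⊢ --c--▸ q3
  q3 = (0 | 0)\{d} | 0\{c} ⊢ ·
Executing a from P (initial set {p0}):
  [1] a ⇒ {p1}
  — P admits the full trace.
Executing a from Q (initial set {q0}):
  [1] a ⇒ no successor for Q

a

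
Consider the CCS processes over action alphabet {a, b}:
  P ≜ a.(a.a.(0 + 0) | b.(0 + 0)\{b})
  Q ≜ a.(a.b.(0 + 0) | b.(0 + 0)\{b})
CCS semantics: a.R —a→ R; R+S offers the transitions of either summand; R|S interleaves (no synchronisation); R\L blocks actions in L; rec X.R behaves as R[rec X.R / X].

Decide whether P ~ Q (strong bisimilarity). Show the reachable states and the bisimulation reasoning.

P ≁ Q

Reachable graph of P (7 states):
  m0 = a.(a.a.(0 + 0) | b.(0 + 0)\{b}) :: =a=> m1
  m1 = a.a.(0 + 0) | b.(0 + 0)\{b} :: =a=> m2, =b=> m3
  m2 = a.(0 + 0) | b.(0 + 0)\{b} :: =a=> m4, =b=> m5
  m3 = a.a.(0 + 0) | (0 + 0)\{b} :: =a=> m5
  m4 = (0 + 0) | b.(0 + 0)\{b} :: =b=> m6
  m5 = a.(0 + 0) | (0 + 0)\{b} :: =a=> m6
  m6 = (0 + 0) | (0 + 0)\{b} :: (no moves)
Reachable graph of Q (7 states):
  n0 = a.(a.b.(0 + 0) | b.(0 + 0)\{b}) :: =a=> n1
  n1 = a.b.(0 + 0) | b.(0 + 0)\{b} :: =a=> n2, =b=> n3
  n2 = b.(0 + 0) | b.(0 + 0)\{b} :: =b=> n4, =b=> n5
  n3 = a.b.(0 + 0) | (0 + 0)\{b} :: =a=> n5
  n4 = (0 + 0) | b.(0 + 0)\{b} :: =b=> n6
  n5 = b.(0 + 0) | (0 + 0)\{b} :: =b=> n6
  n6 = (0 + 0) | (0 + 0)\{b} :: (no moves)
Bisimilarity quotient blocks:
  B0 = {m0}
  B1 = {m1}
  B2 = {m2}
  B3 = {m4, n4, n5}
  B4 = {m6, n6}
  B5 = {m5}
  B6 = {m3}
  B7 = {n0}
  B8 = {n1}
  B9 = {n3}
  B10 = {n2}
m0 ∈ B0, n0 ∈ B7 → different blocks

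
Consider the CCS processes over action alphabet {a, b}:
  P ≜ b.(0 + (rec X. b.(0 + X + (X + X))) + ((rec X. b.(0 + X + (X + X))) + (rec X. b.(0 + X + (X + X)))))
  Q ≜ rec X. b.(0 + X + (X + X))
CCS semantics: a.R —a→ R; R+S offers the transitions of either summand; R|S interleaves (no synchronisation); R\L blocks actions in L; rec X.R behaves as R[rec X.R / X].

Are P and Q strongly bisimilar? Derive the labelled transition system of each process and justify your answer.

bisimilar

Reachable graph of P (2 states):
  p0 = b.(0 + (rec X. b.(0 + X + (X + X))) + ((rec X. b.(0 + X + (X + X))) + (rec X. b.(0 + X + (X + X))))) → -b-> p1
  p1 = 0 + (rec X. b.(0 + X + (X + X))) + ((rec X. b.(0 + X + (X + X))) + (rec X. b.(0 + X + (X + X)))) → -b-> p1
Reachable graph of Q (2 states):
  q0 = rec X. b.(0 + X + (X + X)) → -b-> q1
  q1 = 0 + (rec X. b.(0 + X + (X + X))) + ((rec X. b.(0 + X + (X + X))) + (rec X. b.(0 + X + (X + X)))) → -b-> q1
Coarsest stable partition (strong bisimilarity classes):
  B0 = {p0, p1, q0, q1}
p0 ∈ B0, q0 ∈ B0 → same block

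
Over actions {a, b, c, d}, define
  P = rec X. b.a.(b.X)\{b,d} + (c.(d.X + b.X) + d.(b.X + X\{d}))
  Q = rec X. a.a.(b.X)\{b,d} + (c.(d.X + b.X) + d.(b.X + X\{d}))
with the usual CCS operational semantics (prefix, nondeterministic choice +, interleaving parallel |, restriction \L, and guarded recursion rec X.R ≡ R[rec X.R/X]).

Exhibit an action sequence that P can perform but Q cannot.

Reachable graph of P (9 states):
  m0 = rec X. b.a.(b.X)\{b,d} + (c.(d.X + b.X) + d.(b.X + X\{d})) has moves =b=> m1, =c=> m2, =d=> m3
  m1 = a.(b.(rec X. b.a.(b.X)\{b,d} + (c.(d.X + b.X) + d.(b.X + X\{d}))))\{b,d} has moves =a=> m4
  m2 = d.(rec X. b.a.(b.X)\{b,d} + (c.(d.X + b.X) + d.(b.X + X\{d}))) + b.(rec X. b.a.(b.X)\{b,d} + (c.(d.X + b.X) + d.(b.X + X\{d}))) has moves =b=> m0, =d=> m0
  m3 = b.(rec X. b.a.(b.X)\{b,d} + (c.(d.X + b.X) + d.(b.X + X\{d}))) + (rec X. b.a.(b.X)\{b,d} + (c.(d.X + b.X) + d.(b.X + X\{d})))\{d} has moves =b=> m0, =b=> m5, =c=> m6
  m4 = (b.(rec X. b.a.(b.X)\{b,d} + (c.(d.X + b.X) + d.(b.X + X\{d}))))\{b,d} has moves (no moves)
  m5 = (a.(b.(rec X. b.a.(b.X)\{b,d} + (c.(d.X + b.X) + d.(b.X + X\{d}))))\{b,d})\{d} has moves =a=> m7
  m6 = (d.(rec X. b.a.(b.X)\{b,d} + (c.(d.X + b.X) + d.(b.X + X\{d}))) + b.(rec X. b.a.(b.X)\{b,d} + (c.(d.X + b.X) + d.(b.X + X\{d}))))\{d} has moves =b=> m8
  m7 = (b.(rec X. b.a.(b.X)\{b,d} + (c.(d.X + b.X) + d.(b.X + X\{d}))))\{b,d}\{d} has moves (no moves)
  m8 = (rec X. b.a.(b.X)\{b,d} + (c.(d.X + b.X) + d.(b.X + X\{d})))\{d} has moves =b=> m5, =c=> m6
Reachable graph of Q (9 states):
  n0 = rec X. a.a.(b.X)\{b,d} + (c.(d.X + b.X) + d.(b.X + X\{d})) has moves =a=> n1, =c=> n2, =d=> n3
  n1 = a.(b.(rec X. a.a.(b.X)\{b,d} + (c.(d.X + b.X) + d.(b.X + X\{d}))))\{b,d} has moves =a=> n4
  n2 = d.(rec X. a.a.(b.X)\{b,d} + (c.(d.X + b.X) + d.(b.X + X\{d}))) + b.(rec X. a.a.(b.X)\{b,d} + (c.(d.X + b.X) + d.(b.X + X\{d}))) has moves =b=> n0, =d=> n0
  n3 = b.(rec X. a.a.(b.X)\{b,d} + (c.(d.X + b.X) + d.(b.X + X\{d}))) + (rec X. a.a.(b.X)\{b,d} + (c.(d.X + b.X) + d.(b.X + X\{d})))\{d} has moves =a=> n5, =b=> n0, =c=> n6
  n4 = (b.(rec X. a.a.(b.X)\{b,d} + (c.(d.X + b.X) + d.(b.X + X\{d}))))\{b,d} has moves (no moves)
  n5 = (a.(b.(rec X. a.a.(b.X)\{b,d} + (c.(d.X + b.X) + d.(b.X + X\{d}))))\{b,d})\{d} has moves =a=> n7
  n6 = (d.(rec X. a.a.(b.X)\{b,d} + (c.(d.X + b.X) + d.(b.X + X\{d}))) + b.(rec X. a.a.(b.X)\{b,d} + (c.(d.X + b.X) + d.(b.X + X\{d}))))\{d} has moves =b=> n8
  n7 = (b.(rec X. a.a.(b.X)\{b,d} + (c.(d.X + b.X) + d.(b.X + X\{d}))))\{b,d}\{d} has moves (no moves)
  n8 = (rec X. a.a.(b.X)\{b,d} + (c.(d.X + b.X) + d.(b.X + X\{d})))\{d} has moves =a=> n5, =c=> n6
Executing b from P (initial set {m0}):
  step 1 (b): {m1}
  P completes σ.
Executing b from Q (initial set {n0}):
  step 1 (b): no successor for Q

b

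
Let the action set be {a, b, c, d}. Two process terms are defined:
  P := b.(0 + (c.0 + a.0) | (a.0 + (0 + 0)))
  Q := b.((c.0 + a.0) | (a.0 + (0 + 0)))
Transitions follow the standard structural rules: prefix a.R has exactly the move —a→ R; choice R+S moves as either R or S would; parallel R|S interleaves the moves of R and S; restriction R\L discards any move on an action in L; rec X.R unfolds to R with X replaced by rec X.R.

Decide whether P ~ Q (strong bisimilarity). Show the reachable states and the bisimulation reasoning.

P's transition system — 5 states:
  u0 = b.(0 + (c.0 + a.0) | (a.0 + (0 + 0))) :: —b→ u1
  u1 = 0 + (c.0 + a.0) | (a.0 + (0 + 0)) :: —a→ u2, —a→ u3, —c→ u3
  u2 = (c.0 + a.0) | 0 :: —a→ u4, —c→ u4
  u3 = 0 | (a.0 + (0 + 0)) :: —a→ u4
  u4 = 0 | 0 :: ∅
Q's transition system — 5 states:
  v0 = b.((c.0 + a.0) | (a.0 + (0 + 0))) :: —b→ v1
  v1 = (c.0 + a.0) | (a.0 + (0 + 0)) :: —a→ v2, —a→ v3, —c→ v3
  v2 = (c.0 + a.0) | 0 :: —a→ v4, —c→ v4
  v3 = 0 | (a.0 + (0 + 0)) :: —a→ v4
  v4 = 0 | 0 :: ∅
Partition-refinement fixed point:
  B0 = {u0, v0}
  B1 = {u1, v1}
  B2 = {u3, v3}
  B3 = {u4, v4}
  B4 = {u2, v2}
u0 ∈ B0, v0 ∈ B0 → same block

YES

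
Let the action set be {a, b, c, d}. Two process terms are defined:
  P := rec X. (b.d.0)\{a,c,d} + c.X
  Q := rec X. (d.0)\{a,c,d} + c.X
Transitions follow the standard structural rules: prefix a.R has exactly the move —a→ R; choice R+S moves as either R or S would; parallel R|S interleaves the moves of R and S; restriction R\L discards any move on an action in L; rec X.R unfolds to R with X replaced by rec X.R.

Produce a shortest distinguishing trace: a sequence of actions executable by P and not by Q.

Reachable graph of P (2 states):
  s0 = rec X. (b.d.0)\{a,c,d} + c.X :: --b--▸ s1, --c--▸ s0
  s1 = (d.0)\{a,c,d} :: deadlocked
Reachable graph of Q (1 states):
  t0 = rec X. (d.0)\{a,c,d} + c.X :: --c--▸ t0
Executing b from P (initial set {s0}):
  after b @ step 1: {s1}
  — P admits the full trace.
Executing b from Q (initial set {t0}):
  after b @ step 1: ∅ (Q stuck)

b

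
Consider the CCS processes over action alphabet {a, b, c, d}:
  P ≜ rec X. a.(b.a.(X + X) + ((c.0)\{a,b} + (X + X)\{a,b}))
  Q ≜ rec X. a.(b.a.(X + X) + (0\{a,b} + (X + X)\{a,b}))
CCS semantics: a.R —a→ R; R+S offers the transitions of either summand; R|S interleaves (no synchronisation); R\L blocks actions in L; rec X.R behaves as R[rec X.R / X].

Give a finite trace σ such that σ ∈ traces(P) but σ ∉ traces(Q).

ac

P's transition system — 5 states:
  m0 = rec X. a.(b.a.(X + X) + ((c.0)\{a,b} + (X + X)\{a,b})) → =a=> m1
  m1 = b.a.((rec X. a.(b.a.(X + X) + ((c.0)\{a,b} + (X + X)\{a,b}))) + (rec X. a.(b.a.(X + X) + ((c.0)\{a,b} + (X + X)\{a,b})))) + ((c.0)\{a,b} + ((rec X. a.(b.a.(X + X) + ((c.0)\{a,b} + (X + X)\{a,b}))) + (rec X. a.(b.a.(X + X) + ((c.0)\{a,b} + (X + X)\{a,b}))))\{a,b}) → =b=> m2, =c=> m3
  m2 = a.((rec X. a.(b.a.(X + X) + ((c.0)\{a,b} + (X + X)\{a,b}))) + (rec X. a.(b.a.(X + X) + ((c.0)\{a,b} + (X + X)\{a,b})))) → =a=> m4
  m3 = 0\{a,b} → ·
  m4 = (rec X. a.(b.a.(X + X) + ((c.0)\{a,b} + (X + X)\{a,b}))) + (rec X. a.(b.a.(X + X) + ((c.0)\{a,b} + (X + X)\{a,b}))) → =a=> m1
Q's transition system — 4 states:
  n0 = rec X. a.(b.a.(X + X) + (0\{a,b} + (X + X)\{a,b})) → =a=> n1
  n1 = b.a.((rec X. a.(b.a.(X + X) + (0\{a,b} + (X + X)\{a,b}))) + (rec X. a.(b.a.(X + X) + (0\{a,b} + (X + X)\{a,b})))) + (0\{a,b} + ((rec X. a.(b.a.(X + X) + (0\{a,b} + (X + X)\{a,b}))) + (rec X. a.(b.a.(X + X) + (0\{a,b} + (X + X)\{a,b}))))\{a,b}) → =b=> n2
  n2 = a.((rec X. a.(b.a.(X + X) + (0\{a,b} + (X + X)\{a,b}))) + (rec X. a.(b.a.(X + X) + (0\{a,b} + (X + X)\{a,b})))) → =a=> n3
  n3 = (rec X. a.(b.a.(X + X) + (0\{a,b} + (X + X)\{a,b}))) + (rec X. a.(b.a.(X + X) + (0\{a,b} + (X + X)\{a,b}))) → =a=> n1
Executing ac from P (initial set {m0}):
  [1] a ⇒ {m1}
  [2] c ⇒ {m3}
  P completes σ.
Executing ac from Q (initial set {n0}):
  [1] a ⇒ {n1}
  [2] c ⇒ ∅  — Q cannot continue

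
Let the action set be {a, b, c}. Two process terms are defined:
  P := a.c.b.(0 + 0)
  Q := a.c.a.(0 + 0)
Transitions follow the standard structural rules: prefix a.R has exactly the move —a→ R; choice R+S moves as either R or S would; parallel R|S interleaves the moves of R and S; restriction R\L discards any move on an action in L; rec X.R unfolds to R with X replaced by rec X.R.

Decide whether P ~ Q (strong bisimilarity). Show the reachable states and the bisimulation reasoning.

NO

P's transition system — 4 states:
  p0 = a.c.b.(0 + 0) ⊢ ··a··> p1
  p1 = c.b.(0 + 0) ⊢ ··c··> p2
  p2 = b.(0 + 0) ⊢ ··b··> p3
  p3 = 0 + 0 ⊢ deadlocked
Q's transition system — 4 states:
  q0 = a.c.a.(0 + 0) ⊢ ··a··> q1
  q1 = c.a.(0 + 0) ⊢ ··c··> q2
  q2 = a.(0 + 0) ⊢ ··a··> q3
  q3 = 0 + 0 ⊢ deadlocked
Bisimilarity quotient blocks:
  B0 = {p0}
  B1 = {p1}
  B2 = {p2}
  B3 = {p3, q3}
  B4 = {q0}
  B5 = {q1}
  B6 = {q2}
p0 ∈ B0, q0 ∈ B4 → different blocks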